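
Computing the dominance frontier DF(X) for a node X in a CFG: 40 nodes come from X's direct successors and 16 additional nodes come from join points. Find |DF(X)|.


DF(X) = direct successor contributions + join point contributions
= 40 + 16 = 56

56


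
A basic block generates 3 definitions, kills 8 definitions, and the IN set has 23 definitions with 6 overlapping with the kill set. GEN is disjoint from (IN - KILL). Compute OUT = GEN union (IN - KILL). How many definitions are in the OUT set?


IN - KILL: 23 - 6 = 17 surviving definitions
OUT = GEN + surviving = 3 + 17 = 20

20


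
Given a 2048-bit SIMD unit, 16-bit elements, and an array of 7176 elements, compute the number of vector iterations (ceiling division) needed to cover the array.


Width = 2048 / 16 = 128 elements per vector op
Iterations = ceil(7176 / 128) = 57

57


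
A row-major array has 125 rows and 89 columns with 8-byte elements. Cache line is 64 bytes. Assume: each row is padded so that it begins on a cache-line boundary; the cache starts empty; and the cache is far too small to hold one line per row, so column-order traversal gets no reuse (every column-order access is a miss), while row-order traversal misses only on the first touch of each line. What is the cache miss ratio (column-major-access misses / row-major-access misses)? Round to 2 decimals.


Each row occupies 89 * 8 = 712 bytes and starts on a line boundary, so it spans ceil(712 / 64) = 12 cache lines.
Row-major traversal misses (one per line touched): 125 * ceil(89 * 8 / 64) = 1500
Column-major traversal misses (no reuse, every access misses): 125 * 89 = 11125
Ratio = 11125 / 1500 = 7.42

7.42


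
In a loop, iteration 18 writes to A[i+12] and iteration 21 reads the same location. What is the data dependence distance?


Distance = read iteration - write iteration
= 21 - 18 = 3

3


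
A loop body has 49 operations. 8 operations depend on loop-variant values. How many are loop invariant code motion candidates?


Invariant candidates = total - loop-dependent
= 49 - 8 = 41

41


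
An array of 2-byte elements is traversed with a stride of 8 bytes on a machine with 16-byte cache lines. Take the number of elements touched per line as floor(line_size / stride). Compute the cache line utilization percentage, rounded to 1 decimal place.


Elements per cache line = floor(16 / 8) = 2
Bytes used = 2 * 2 = 4
Utilization = 4 / 16 * 100 = 25.0%

25.0


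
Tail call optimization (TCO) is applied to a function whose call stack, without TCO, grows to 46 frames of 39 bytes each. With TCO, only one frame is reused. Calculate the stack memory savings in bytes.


Without TCO: 46 * 39 = 1794 bytes
With TCO: reuse 1 frame = 39 bytes
Savings = 1794 - 39 = 1755

1755


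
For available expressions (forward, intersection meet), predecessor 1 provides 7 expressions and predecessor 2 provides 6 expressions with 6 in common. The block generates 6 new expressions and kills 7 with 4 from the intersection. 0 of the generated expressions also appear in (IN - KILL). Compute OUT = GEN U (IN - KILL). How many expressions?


IN = intersection of predecessors = 6
IN - KILL = 6 - 4 = 2
|OUT| = |GEN| + |IN - KILL| - |GEN ∩ (IN - KILL)| = 6 + 2 - 0 = 8

8


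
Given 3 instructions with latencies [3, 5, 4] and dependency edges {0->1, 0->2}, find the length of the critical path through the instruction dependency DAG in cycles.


Compute longest path through dependency graph: dist(Ik) = max over predecessors of dist + latency(Ik).
dist(I0) = latency 3 = 3
dist(I1) = dist(I0) + 5 = 3 + 5 = 8
dist(I2) = dist(I0) + 4 = 3 + 4 = 7
Critical path = max dist = 8

8


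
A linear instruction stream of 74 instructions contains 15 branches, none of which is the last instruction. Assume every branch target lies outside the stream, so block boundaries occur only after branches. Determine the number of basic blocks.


With no in-sequence branch targets, the leaders are the first instruction plus the instruction after each branch.
Number of basic blocks = branches + 1
= 15 + 1 = 16

16


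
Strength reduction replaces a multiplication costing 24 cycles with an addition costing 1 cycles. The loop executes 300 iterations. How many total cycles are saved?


Per-iteration saving = 24 - 1 = 23
Total saved = 300 * 23 = 6900

6900


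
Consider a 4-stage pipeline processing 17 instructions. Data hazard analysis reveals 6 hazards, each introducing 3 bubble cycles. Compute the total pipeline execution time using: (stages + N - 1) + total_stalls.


Base cycles = 4 + 17 - 1 = 20
Total stalls = 6 * 3 = 18
Total = 20 + 18 = 38

38


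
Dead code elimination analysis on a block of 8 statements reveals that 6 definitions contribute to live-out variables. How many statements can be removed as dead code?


Dead code = total statements - live definitions
= 8 - 6 = 2

2


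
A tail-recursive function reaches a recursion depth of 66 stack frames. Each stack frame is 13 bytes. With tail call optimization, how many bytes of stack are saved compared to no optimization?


Without TCO: 66 * 13 = 858 bytes
With TCO: reuse 1 frame = 13 bytes
Savings = 858 - 13 = 845

845


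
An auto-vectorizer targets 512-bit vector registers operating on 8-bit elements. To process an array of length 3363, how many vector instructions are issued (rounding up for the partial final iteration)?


Width = 512 / 8 = 64 elements per vector op
Iterations = ceil(3363 / 64) = 53

53


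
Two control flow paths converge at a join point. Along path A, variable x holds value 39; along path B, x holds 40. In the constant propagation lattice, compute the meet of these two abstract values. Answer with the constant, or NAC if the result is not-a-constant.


Meet operation: if both paths give the same constant, result is that constant; if they differ, result is NAC (not-a-constant).
Path A: 39, Path B: 40 -> differ
Result: not-a-constant -> NAC

NAC


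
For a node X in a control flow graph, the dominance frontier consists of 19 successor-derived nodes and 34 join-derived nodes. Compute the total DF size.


DF(X) = direct successor contributions + join point contributions
= 19 + 34 = 53

53


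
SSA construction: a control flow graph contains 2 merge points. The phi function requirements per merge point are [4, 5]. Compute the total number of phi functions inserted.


Total phi functions = sum of phi functions at each join node
= 4 + 5 = 9

9


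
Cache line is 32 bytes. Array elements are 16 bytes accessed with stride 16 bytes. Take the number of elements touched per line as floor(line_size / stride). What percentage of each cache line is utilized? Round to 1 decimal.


Elements per cache line = floor(32 / 16) = 2
Bytes used = 2 * 16 = 32
Utilization = 32 / 32 * 100 = 100.0%

100.0


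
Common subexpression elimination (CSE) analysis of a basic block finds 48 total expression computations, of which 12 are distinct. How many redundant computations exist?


CSE count = total expressions - unique expressions
= 48 - 12 = 36

36


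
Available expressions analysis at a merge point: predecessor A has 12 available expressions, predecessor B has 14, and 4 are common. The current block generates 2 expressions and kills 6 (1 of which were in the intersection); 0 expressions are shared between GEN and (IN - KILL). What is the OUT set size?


IN = intersection of predecessors = 4
IN - KILL = 4 - 1 = 3
|OUT| = |GEN| + |IN - KILL| - |GEN ∩ (IN - KILL)| = 2 + 3 - 0 = 5

5


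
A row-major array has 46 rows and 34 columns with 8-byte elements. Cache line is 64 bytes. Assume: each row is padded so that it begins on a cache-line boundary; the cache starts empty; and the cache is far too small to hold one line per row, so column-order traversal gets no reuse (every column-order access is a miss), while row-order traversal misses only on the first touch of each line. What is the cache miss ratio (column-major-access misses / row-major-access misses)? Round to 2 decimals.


Each row occupies 34 * 8 = 272 bytes and starts on a line boundary, so it spans ceil(272 / 64) = 5 cache lines.
Row-major traversal misses (one per line touched): 46 * ceil(34 * 8 / 64) = 230
Column-major traversal misses (no reuse, every access misses): 46 * 34 = 1564
Ratio = 1564 / 230 = 6.8

6.8


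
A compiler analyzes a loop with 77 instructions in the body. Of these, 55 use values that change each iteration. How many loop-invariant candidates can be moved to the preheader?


Invariant candidates = total - loop-dependent
= 77 - 55 = 22

22


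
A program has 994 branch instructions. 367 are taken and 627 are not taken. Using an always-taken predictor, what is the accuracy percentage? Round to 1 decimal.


Predictor: always-taken
Correct predictions = 367
Accuracy = 367 / 994 * 100 = 36.9%

36.9


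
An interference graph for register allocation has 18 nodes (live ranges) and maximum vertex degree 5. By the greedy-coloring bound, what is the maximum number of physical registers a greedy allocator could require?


Greedy coloring never needs more than (max_degree + 1) colors: when coloring a vertex, at most max_degree neighbors are already colored.
Upper bound = 5 + 1 = 6

6


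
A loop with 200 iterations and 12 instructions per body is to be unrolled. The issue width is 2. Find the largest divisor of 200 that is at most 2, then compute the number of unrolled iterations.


Largest divisor of 200 <= 2 is 2
New iterations = 200 / 2 = 100

100


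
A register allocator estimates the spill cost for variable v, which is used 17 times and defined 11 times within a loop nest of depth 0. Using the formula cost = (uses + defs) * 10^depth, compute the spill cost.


uses + defs = 17 + 11 = 28
10^0 = 1
Spill cost = 28 * 1 = 28

28


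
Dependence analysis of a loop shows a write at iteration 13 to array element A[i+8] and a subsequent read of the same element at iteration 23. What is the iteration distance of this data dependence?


Distance = read iteration - write iteration
= 23 - 13 = 10

10


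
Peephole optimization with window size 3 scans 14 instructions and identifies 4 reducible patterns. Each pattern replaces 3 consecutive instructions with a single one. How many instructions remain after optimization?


Each match removes 2 instructions.
Total removed = 4 * 2 = 8
Remaining = 14 - 8 = 6

6


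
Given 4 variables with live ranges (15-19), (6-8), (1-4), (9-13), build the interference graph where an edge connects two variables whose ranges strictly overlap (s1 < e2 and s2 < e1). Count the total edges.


Check all pairs for overlapping intervals.
Two intervals (s1,e1) and (s2,e2) overlap if s1 < e2 and s2 < e1.
v0 (15-19) vs v1..v3: overlaps none -> 0
v1 (6-8) vs v2..v3: overlaps none -> 0
v2 (1-4) vs v3: overlaps none -> 0
Total overlapping pairs = 0 + 0 + 0 = 0

0


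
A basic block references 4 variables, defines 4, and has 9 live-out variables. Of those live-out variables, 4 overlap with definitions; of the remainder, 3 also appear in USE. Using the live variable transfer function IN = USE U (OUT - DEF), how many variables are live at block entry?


OUT - DEF: 9 - 4 = 5
|IN| = |USE| + |OUT - DEF| - |USE ∩ (OUT - DEF)| = 4 + 5 - 3 = 6

6


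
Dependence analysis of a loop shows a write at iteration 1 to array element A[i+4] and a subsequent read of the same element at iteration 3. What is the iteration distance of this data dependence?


Distance = read iteration - write iteration
= 3 - 1 = 2

2


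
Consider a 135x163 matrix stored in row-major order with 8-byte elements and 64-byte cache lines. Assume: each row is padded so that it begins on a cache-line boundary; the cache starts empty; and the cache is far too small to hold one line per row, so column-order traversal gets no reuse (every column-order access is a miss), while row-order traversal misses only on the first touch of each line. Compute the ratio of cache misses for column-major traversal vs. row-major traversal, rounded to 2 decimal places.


Each row occupies 163 * 8 = 1304 bytes and starts on a line boundary, so it spans ceil(1304 / 64) = 21 cache lines.
Row-major traversal misses (one per line touched): 135 * ceil(163 * 8 / 64) = 2835
Column-major traversal misses (no reuse, every access misses): 135 * 163 = 22005
Ratio = 22005 / 2835 = 7.76

7.76


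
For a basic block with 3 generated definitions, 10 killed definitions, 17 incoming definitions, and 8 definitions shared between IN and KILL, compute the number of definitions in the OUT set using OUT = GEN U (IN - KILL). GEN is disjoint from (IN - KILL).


IN - KILL: 17 - 8 = 9 surviving definitions
OUT = GEN + surviving = 3 + 9 = 12

12


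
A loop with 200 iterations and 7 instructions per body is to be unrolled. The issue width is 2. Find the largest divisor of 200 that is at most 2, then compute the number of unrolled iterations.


Largest divisor of 200 <= 2 is 2
New iterations = 200 / 2 = 100

100


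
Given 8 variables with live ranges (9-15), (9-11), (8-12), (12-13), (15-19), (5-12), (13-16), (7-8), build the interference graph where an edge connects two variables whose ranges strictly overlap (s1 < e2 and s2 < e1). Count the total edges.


Check all pairs for overlapping intervals.
Two intervals (s1,e1) and (s2,e2) overlap if s1 < e2 and s2 < e1.
v0 (9-15) vs v1..v7: overlaps v1, v2, v3, v5, v6 -> 5
v1 (9-11) vs v2..v7: overlaps v2, v5 -> 2
v2 (8-12) vs v3..v7: overlaps v5 -> 1
v3 (12-13) vs v4..v7: overlaps none -> 0
v4 (15-19) vs v5..v7: overlaps v6 -> 1
v5 (5-12) vs v6..v7: overlaps v7 -> 1
v6 (13-16) vs v7: overlaps none -> 0
Total overlapping pairs = 5 + 2 + 1 + 0 + 1 + 1 + 0 = 10

10


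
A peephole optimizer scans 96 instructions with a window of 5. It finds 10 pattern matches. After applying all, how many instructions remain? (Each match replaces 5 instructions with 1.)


Each match removes 4 instructions.
Total removed = 10 * 4 = 40
Remaining = 96 - 40 = 56

56


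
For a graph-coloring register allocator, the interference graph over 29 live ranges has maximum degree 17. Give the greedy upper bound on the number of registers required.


Greedy coloring never needs more than (max_degree + 1) colors: when coloring a vertex, at most max_degree neighbors are already colored.
Upper bound = 17 + 1 = 18

18


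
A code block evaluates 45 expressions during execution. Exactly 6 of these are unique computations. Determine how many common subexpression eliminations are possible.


CSE count = total expressions - unique expressions
= 45 - 6 = 39

39


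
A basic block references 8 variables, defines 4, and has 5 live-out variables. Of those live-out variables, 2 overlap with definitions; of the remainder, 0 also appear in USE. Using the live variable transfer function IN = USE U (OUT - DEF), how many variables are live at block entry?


OUT - DEF: 5 - 2 = 3
|IN| = |USE| + |OUT - DEF| - |USE ∩ (OUT - DEF)| = 8 + 3 - 0 = 11

11


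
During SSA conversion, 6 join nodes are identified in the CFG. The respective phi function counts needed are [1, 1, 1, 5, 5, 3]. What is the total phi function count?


Total phi functions = sum of phi functions at each join node
= 1 + 1 + 1 + 5 + 5 + 3 = 16

16


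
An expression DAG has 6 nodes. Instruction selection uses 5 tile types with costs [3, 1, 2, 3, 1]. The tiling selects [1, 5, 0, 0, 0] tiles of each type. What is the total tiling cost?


Total cost = sum(count_i * cost_i)
= 1*3 + 5*1 + 0*2 + 0*3 + 0*1
= 8

8


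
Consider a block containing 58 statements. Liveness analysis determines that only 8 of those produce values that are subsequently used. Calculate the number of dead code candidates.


Dead code = total statements - live definitions
= 58 - 8 = 50

50


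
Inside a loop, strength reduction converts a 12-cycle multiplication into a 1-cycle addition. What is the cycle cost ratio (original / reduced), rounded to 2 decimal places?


Ratio = mult_cost / add_cost = 12 / 1 = 12.0

12.0


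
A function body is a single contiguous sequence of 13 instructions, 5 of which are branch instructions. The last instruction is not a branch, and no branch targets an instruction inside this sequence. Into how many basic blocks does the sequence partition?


With no in-sequence branch targets, the leaders are the first instruction plus the instruction after each branch.
Number of basic blocks = branches + 1
= 5 + 1 = 6

6


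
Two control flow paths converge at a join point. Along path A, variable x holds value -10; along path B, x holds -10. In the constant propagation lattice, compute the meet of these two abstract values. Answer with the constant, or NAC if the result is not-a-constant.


Meet operation: if both paths give the same constant, result is that constant; if they differ, result is NAC (not-a-constant).
Path A: -10, Path B: -10 -> equal
Result: constant -> -10

-10


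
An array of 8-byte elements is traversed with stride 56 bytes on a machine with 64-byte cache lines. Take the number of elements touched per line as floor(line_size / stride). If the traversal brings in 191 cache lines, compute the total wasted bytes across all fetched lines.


Elements per line = floor(64 / 56) = 1
Bytes used per line = 1 * 8 = 8
Wasted per line = 64 - 8 = 56
Total wasted = 56 * 191 = 10696

10696


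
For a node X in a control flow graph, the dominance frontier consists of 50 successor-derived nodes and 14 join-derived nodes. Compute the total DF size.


DF(X) = direct successor contributions + join point contributions
= 50 + 14 = 64

64


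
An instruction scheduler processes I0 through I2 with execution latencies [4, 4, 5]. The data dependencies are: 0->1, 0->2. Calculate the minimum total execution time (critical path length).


Compute longest path through dependency graph: dist(Ik) = max over predecessors of dist + latency(Ik).
dist(I0) = latency 4 = 4
dist(I1) = dist(I0) + 4 = 4 + 4 = 8
dist(I2) = dist(I0) + 5 = 4 + 5 = 9
Critical path = max dist = 9

9


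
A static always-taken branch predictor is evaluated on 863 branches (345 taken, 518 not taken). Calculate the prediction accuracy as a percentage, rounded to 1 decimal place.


Predictor: always-taken
Correct predictions = 345
Accuracy = 345 / 863 * 100 = 40.0%

40.0


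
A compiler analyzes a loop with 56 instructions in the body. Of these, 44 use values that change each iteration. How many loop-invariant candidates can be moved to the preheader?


Invariant candidates = total - loop-dependent
= 56 - 44 = 12

12


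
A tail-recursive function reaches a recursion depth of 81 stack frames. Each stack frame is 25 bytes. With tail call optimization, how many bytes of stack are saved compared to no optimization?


Without TCO: 81 * 25 = 2025 bytes
With TCO: reuse 1 frame = 25 bytes
Savings = 2025 - 25 = 2000

2000


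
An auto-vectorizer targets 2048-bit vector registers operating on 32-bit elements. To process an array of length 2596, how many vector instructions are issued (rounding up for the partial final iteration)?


Width = 2048 / 32 = 64 elements per vector op
Iterations = ceil(2596 / 64) = 41

41


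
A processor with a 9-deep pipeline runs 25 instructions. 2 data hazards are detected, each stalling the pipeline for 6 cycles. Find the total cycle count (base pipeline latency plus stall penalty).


Base cycles = 9 + 25 - 1 = 33
Total stalls = 2 * 6 = 12
Total = 33 + 12 = 45

45


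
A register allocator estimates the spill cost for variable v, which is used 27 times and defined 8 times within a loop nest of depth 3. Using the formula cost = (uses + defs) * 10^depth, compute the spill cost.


uses + defs = 27 + 8 = 35
10^3 = 1000
Spill cost = 35 * 1000 = 35000

35000


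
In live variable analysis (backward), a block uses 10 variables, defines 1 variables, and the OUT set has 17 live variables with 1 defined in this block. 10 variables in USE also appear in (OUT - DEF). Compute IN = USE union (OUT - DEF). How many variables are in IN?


OUT - DEF: 17 - 1 = 16
|IN| = |USE| + |OUT - DEF| - |USE ∩ (OUT - DEF)| = 10 + 16 - 10 = 16

16


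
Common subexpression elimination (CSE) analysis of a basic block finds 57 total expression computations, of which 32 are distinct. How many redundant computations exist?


CSE count = total expressions - unique expressions
= 57 - 32 = 25

25


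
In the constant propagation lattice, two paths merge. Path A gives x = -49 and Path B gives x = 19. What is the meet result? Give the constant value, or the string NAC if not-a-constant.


Meet operation: if both paths give the same constant, result is that constant; if they differ, result is NAC (not-a-constant).
Path A: -49, Path B: 19 -> differ
Result: not-a-constant -> NAC

NAC


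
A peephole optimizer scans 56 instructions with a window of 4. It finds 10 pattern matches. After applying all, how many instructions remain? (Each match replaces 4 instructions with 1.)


Each match removes 3 instructions.
Total removed = 10 * 3 = 30
Remaining = 56 - 30 = 26

26


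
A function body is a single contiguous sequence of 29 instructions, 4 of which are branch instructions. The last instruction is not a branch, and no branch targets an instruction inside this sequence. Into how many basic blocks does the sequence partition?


With no in-sequence branch targets, the leaders are the first instruction plus the instruction after each branch.
Number of basic blocks = branches + 1
= 4 + 1 = 5

5


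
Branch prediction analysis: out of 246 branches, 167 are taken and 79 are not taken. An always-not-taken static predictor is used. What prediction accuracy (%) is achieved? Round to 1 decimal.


Predictor: always-not-taken
Correct predictions = 79
Accuracy = 79 / 246 * 100 = 32.1%

32.1


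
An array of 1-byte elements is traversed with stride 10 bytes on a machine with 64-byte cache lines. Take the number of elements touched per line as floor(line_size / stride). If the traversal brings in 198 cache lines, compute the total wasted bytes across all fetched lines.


Elements per line = floor(64 / 10) = 6
Bytes used per line = 6 * 1 = 6
Wasted per line = 64 - 6 = 58
Total wasted = 58 * 198 = 11484

11484


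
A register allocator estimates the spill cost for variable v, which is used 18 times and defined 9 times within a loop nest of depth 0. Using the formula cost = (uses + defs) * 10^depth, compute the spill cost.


uses + defs = 18 + 9 = 27
10^0 = 1
Spill cost = 27 * 1 = 27

27


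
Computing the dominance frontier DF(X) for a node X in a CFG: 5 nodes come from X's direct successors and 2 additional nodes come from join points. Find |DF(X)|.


DF(X) = direct successor contributions + join point contributions
= 5 + 2 = 7

7


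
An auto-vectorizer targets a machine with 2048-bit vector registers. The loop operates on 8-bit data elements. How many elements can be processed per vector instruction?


Width = SIMD bits / data type bits
= 2048 / 8 = 256

256


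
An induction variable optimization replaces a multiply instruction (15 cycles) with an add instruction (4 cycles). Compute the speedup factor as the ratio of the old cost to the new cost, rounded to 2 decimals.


Ratio = mult_cost / add_cost = 15 / 4 = 3.75

3.75


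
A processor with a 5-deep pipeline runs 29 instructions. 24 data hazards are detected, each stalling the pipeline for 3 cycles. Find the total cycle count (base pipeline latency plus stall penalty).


Base cycles = 5 + 29 - 1 = 33
Total stalls = 24 * 3 = 72
Total = 33 + 72 = 105

105


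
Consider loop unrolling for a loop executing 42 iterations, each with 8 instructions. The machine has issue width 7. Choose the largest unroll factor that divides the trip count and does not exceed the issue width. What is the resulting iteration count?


Largest divisor of 42 <= 7 is 7
New iterations = 42 / 7 = 6

6


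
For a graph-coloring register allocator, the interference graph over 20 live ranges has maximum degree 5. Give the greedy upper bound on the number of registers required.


Greedy coloring never needs more than (max_degree + 1) colors: when coloring a vertex, at most max_degree neighbors are already colored.
Upper bound = 5 + 1 = 6

6


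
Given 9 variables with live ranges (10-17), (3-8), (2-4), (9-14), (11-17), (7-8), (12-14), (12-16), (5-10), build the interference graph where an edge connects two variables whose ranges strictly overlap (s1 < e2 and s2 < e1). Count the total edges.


Check all pairs for overlapping intervals.
Two intervals (s1,e1) and (s2,e2) overlap if s1 < e2 and s2 < e1.
v0 (10-17) vs v1..v8: overlaps v3, v4, v6, v7 -> 4
v1 (3-8) vs v2..v8: overlaps v2, v5, v8 -> 3
v2 (2-4) vs v3..v8: overlaps none -> 0
v3 (9-14) vs v4..v8: overlaps v4, v6, v7, v8 -> 4
v4 (11-17) vs v5..v8: overlaps v6, v7 -> 2
v5 (7-8) vs v6..v8: overlaps v8 -> 1
v6 (12-14) vs v7..v8: overlaps v7 -> 1
v7 (12-16) vs v8: overlaps none -> 0
Total overlapping pairs = 4 + 3 + 0 + 4 + 2 + 1 + 1 + 0 = 15

15


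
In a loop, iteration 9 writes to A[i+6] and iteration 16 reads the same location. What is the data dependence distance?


Distance = read iteration - write iteration
= 16 - 9 = 7

7


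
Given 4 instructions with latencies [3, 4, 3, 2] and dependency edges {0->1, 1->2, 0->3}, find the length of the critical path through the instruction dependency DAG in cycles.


Compute longest path through dependency graph: dist(Ik) = max over predecessors of dist + latency(Ik).
dist(I0) = latency 3 = 3
dist(I1) = dist(I0) + 4 = 3 + 4 = 7
dist(I2) = dist(I1) + 3 = 7 + 3 = 10
dist(I3) = dist(I0) + 2 = 3 + 2 = 5
Critical path = max dist = 10

10


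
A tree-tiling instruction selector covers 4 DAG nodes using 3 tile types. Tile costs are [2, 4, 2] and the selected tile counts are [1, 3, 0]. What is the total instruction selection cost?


Total cost = sum(count_i * cost_i)
= 1*2 + 3*4 + 0*2
= 14

14


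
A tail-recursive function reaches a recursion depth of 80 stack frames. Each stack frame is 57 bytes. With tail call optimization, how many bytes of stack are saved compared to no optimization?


Without TCO: 80 * 57 = 4560 bytes
With TCO: reuse 1 frame = 57 bytes
Savings = 4560 - 57 = 4503

4503


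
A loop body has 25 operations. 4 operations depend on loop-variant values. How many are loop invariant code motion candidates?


Invariant candidates = total - loop-dependent
= 25 - 4 = 21

21


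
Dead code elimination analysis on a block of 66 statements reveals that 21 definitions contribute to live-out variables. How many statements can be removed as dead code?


Dead code = total statements - live definitions
= 66 - 21 = 45

45


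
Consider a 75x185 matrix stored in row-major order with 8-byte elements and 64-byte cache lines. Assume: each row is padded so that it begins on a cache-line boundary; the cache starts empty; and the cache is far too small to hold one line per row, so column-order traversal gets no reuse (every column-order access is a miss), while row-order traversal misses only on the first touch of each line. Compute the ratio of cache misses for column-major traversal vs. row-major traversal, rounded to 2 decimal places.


Each row occupies 185 * 8 = 1480 bytes and starts on a line boundary, so it spans ceil(1480 / 64) = 24 cache lines.
Row-major traversal misses (one per line touched): 75 * ceil(185 * 8 / 64) = 1800
Column-major traversal misses (no reuse, every access misses): 75 * 185 = 13875
Ratio = 13875 / 1800 = 7.71

7.71


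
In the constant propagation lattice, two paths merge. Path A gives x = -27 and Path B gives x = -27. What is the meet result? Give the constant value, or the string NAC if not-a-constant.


Meet operation: if both paths give the same constant, result is that constant; if they differ, result is NAC (not-a-constant).
Path A: -27, Path B: -27 -> equal
Result: constant -> -27

-27


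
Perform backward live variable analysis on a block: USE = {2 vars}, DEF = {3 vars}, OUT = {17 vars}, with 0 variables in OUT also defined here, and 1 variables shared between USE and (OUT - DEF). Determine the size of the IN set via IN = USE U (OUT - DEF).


OUT - DEF: 17 - 0 = 17
|IN| = |USE| + |OUT - DEF| - |USE ∩ (OUT - DEF)| = 2 + 17 - 1 = 18

18


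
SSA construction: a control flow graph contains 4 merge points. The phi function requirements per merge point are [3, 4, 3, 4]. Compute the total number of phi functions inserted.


Total phi functions = sum of phi functions at each join node
= 3 + 4 + 3 + 4 = 14

14


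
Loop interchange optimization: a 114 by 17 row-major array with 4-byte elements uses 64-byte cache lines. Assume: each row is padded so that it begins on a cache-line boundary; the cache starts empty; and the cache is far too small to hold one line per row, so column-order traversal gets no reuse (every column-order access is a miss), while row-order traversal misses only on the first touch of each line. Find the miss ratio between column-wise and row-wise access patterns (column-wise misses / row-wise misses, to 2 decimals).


Each row occupies 17 * 4 = 68 bytes and starts on a line boundary, so it spans ceil(68 / 64) = 2 cache lines.
Row-major traversal misses (one per line touched): 114 * ceil(17 * 4 / 64) = 228
Column-major traversal misses (no reuse, every access misses): 114 * 17 = 1938
Ratio = 1938 / 228 = 8.5

8.5


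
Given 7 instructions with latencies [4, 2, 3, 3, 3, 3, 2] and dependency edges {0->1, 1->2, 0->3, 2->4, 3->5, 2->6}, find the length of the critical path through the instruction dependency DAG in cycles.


Compute longest path through dependency graph: dist(Ik) = max over predecessors of dist + latency(Ik).
dist(I0) = latency 4 = 4
dist(I1) = dist(I0) + 2 = 4 + 2 = 6
dist(I2) = dist(I1) + 3 = 6 + 3 = 9
dist(I3) = dist(I0) + 3 = 4 + 3 = 7
dist(I4) = dist(I2) + 3 = 9 + 3 = 12
dist(I5) = dist(I3) + 3 = 7 + 3 = 10
dist(I6) = dist(I2) + 2 = 9 + 2 = 11
Critical path = max dist = 12

12


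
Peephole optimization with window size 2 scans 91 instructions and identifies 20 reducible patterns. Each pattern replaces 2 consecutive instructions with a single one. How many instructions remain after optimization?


Each match removes 1 instructions.
Total removed = 20 * 1 = 20
Remaining = 91 - 20 = 71

71


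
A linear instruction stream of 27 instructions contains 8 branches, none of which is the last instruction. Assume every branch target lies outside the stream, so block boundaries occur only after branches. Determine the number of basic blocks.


With no in-sequence branch targets, the leaders are the first instruction plus the instruction after each branch.
Number of basic blocks = branches + 1
= 8 + 1 = 9

9


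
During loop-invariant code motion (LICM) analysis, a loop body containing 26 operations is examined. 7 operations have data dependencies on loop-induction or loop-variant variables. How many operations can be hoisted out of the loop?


Invariant candidates = total - loop-dependent
= 26 - 7 = 19

19


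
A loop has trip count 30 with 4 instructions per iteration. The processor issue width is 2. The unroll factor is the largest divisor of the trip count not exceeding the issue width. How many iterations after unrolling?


Largest divisor of 30 <= 2 is 2
New iterations = 30 / 2 = 15

15


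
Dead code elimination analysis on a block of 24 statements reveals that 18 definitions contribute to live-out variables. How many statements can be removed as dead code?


Dead code = total statements - live definitions
= 24 - 18 = 6

6


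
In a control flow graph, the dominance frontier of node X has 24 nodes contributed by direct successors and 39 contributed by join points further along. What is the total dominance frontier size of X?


DF(X) = direct successor contributions + join point contributions
= 24 + 39 = 63

63


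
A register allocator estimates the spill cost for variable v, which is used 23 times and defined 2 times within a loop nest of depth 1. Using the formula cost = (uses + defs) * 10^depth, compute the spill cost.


uses + defs = 23 + 2 = 25
10^1 = 10
Spill cost = 25 * 10 = 250

250


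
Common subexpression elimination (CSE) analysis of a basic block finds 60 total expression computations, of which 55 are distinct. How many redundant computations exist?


CSE count = total expressions - unique expressions
= 60 - 55 = 5

5


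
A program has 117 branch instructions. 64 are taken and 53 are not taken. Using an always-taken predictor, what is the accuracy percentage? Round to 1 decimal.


Predictor: always-taken
Correct predictions = 64
Accuracy = 64 / 117 * 100 = 54.7%

54.7


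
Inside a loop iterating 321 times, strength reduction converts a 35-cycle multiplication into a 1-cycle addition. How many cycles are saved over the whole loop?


Per-iteration saving = 35 - 1 = 34
Total saved = 321 * 34 = 10914

10914


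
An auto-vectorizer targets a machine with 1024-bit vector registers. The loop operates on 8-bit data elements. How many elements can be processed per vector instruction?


Width = SIMD bits / data type bits
= 1024 / 8 = 128

128


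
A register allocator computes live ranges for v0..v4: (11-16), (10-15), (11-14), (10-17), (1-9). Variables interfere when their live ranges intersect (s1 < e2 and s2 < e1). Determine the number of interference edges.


Check all pairs for overlapping intervals.
Two intervals (s1,e1) and (s2,e2) overlap if s1 < e2 and s2 < e1.
v0 (11-16) vs v1..v4: overlaps v1, v2, v3 -> 3
v1 (10-15) vs v2..v4: overlaps v2, v3 -> 2
v2 (11-14) vs v3..v4: overlaps v3 -> 1
v3 (10-17) vs v4: overlaps none -> 0
Total overlapping pairs = 3 + 2 + 1 + 0 = 6

6


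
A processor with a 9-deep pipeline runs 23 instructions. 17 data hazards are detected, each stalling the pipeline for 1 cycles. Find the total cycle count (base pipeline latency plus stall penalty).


Base cycles = 9 + 23 - 1 = 31
Total stalls = 17 * 1 = 17
Total = 31 + 17 = 48

48


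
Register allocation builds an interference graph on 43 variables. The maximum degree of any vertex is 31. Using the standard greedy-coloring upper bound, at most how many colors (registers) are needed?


Greedy coloring never needs more than (max_degree + 1) colors: when coloring a vertex, at most max_degree neighbors are already colored.
Upper bound = 31 + 1 = 32

32


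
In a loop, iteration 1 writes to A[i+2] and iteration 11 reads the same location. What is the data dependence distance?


Distance = read iteration - write iteration
= 11 - 1 = 10

10


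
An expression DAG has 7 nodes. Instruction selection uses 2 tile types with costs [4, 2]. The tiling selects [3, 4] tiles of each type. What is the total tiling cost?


Total cost = sum(count_i * cost_i)
= 3*4 + 4*2
= 20

20


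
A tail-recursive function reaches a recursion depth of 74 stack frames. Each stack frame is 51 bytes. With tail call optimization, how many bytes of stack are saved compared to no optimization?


Without TCO: 74 * 51 = 3774 bytes
With TCO: reuse 1 frame = 51 bytes
Savings = 3774 - 51 = 3723

3723


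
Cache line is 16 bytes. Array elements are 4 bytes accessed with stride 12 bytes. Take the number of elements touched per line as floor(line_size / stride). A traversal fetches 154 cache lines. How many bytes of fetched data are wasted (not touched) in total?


Elements per line = floor(16 / 12) = 1
Bytes used per line = 1 * 4 = 4
Wasted per line = 16 - 4 = 12
Total wasted = 12 * 154 = 1848

1848


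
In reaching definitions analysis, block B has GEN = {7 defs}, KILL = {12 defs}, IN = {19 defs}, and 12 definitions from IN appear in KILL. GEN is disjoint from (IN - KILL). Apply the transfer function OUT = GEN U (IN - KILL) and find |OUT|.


IN - KILL: 19 - 12 = 7 surviving definitions
OUT = GEN + surviving = 7 + 7 = 14

14


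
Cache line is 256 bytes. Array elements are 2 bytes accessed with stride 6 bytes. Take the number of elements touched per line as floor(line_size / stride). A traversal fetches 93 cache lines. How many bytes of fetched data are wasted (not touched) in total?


Elements per line = floor(256 / 6) = 42
Bytes used per line = 42 * 2 = 84
Wasted per line = 256 - 84 = 172
Total wasted = 172 * 93 = 15996

15996


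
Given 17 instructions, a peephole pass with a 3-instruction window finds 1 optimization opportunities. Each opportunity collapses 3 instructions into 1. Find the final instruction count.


Each match removes 2 instructions.
Total removed = 1 * 2 = 2
Remaining = 17 - 2 = 15

15


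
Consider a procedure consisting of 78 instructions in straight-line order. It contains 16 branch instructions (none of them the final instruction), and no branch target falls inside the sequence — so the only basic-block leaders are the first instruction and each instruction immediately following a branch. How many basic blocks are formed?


With no in-sequence branch targets, the leaders are the first instruction plus the instruction after each branch.
Number of basic blocks = branches + 1
= 16 + 1 = 17

17


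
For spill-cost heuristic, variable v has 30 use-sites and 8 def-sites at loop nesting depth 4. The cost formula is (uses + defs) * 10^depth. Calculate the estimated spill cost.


uses + defs = 30 + 8 = 38
10^4 = 10000
Spill cost = 38 * 10000 = 380000

380000


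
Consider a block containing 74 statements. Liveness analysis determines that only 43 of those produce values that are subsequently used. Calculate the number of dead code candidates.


Dead code = total statements - live definitions
= 74 - 43 = 31

31


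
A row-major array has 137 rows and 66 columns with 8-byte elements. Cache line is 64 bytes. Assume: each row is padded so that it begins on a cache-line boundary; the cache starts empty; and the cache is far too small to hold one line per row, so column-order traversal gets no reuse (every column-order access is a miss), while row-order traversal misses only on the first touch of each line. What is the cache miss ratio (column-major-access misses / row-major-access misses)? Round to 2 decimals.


Each row occupies 66 * 8 = 528 bytes and starts on a line boundary, so it spans ceil(528 / 64) = 9 cache lines.
Row-major traversal misses (one per line touched): 137 * ceil(66 * 8 / 64) = 1233
Column-major traversal misses (no reuse, every access misses): 137 * 66 = 9042
Ratio = 9042 / 1233 = 7.33

7.33


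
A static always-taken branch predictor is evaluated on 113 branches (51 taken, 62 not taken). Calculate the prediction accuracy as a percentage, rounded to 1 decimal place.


Predictor: always-taken
Correct predictions = 51
Accuracy = 51 / 113 * 100 = 45.1%

45.1


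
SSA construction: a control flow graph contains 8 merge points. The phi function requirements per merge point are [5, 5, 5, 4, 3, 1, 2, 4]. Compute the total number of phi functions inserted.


Total phi functions = sum of phi functions at each join node
= 5 + 5 + 5 + 4 + 3 + 1 + 2 + 4 = 29

29


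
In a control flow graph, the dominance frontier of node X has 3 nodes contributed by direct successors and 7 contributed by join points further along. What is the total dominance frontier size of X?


DF(X) = direct successor contributions + join point contributions
= 3 + 7 = 10

10


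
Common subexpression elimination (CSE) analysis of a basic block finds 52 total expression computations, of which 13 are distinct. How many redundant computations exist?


CSE count = total expressions - unique expressions
= 52 - 13 = 39

39


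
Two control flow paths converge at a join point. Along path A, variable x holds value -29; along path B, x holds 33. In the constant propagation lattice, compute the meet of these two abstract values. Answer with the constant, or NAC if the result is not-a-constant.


Meet operation: if both paths give the same constant, result is that constant; if they differ, result is NAC (not-a-constant).
Path A: -29, Path B: 33 -> differ
Result: not-a-constant -> NAC

NAC
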